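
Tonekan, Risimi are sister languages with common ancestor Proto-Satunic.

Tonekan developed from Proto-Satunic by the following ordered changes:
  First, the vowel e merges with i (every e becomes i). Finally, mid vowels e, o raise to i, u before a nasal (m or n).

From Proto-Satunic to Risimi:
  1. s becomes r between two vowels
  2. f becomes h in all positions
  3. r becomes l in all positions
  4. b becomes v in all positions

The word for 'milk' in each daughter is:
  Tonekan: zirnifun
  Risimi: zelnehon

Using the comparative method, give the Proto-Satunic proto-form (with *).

Position 2: Tonekan has i, Risimi has e. Risimi preserves e here (none of its changes turn any other segment into e), so the proto-segment is *e.
Position 5: Tonekan has i, Risimi has e. Risimi preserves e here (none of its changes turn any other segment into e), so the proto-segment is *e.
Verify the candidate proto-form against each daughter:
Tonekan: *zernefon
  zernefon → zirnifon   [vowel merger]
  zirnifon → zirnifun   [pre-nasal raising]
  giving Tonekan zirnifun.
Risimi: start from *zernefon.
  rule 1: no change — zernefon
  rule 2 (unconditioned shift): zernefon → zernehon
  rule 3 (unconditioned shift): zernehon → zelnehon
  rule 4: no change — zelnehon
  ⇒ Risimi zelnehon
*zernefon is the unique common source.

*zernefon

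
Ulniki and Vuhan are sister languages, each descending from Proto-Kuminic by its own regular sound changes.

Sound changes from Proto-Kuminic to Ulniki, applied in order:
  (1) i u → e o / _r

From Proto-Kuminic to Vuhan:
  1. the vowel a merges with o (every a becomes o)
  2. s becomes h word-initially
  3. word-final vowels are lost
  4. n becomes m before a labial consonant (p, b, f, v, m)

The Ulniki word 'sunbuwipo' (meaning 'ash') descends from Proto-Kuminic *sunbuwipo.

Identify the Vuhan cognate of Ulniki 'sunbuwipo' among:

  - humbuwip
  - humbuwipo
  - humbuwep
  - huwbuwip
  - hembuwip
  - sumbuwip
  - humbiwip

humbuwip

Vuhan: *sunbuwipo > hunbuwipo > hunbuwip > humbuwip  (by debuccalisation, apocope, nasal place assimilation)
Only 'humbuwip' matches the regular Vuhan development of *sunbuwipo.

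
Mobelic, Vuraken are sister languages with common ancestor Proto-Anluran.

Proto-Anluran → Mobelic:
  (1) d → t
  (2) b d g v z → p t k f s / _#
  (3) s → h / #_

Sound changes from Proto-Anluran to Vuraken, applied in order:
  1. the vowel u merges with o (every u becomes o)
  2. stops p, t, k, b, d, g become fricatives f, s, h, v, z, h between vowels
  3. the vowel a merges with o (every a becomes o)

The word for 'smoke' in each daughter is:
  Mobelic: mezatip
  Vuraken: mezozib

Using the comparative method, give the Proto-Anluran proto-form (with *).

Position 4: Mobelic has a, Vuraken has o. Mobelic preserves a here (none of its changes turn any other segment into a), so the proto-segment is *a.
Position 5: Mobelic has t, Vuraken has z. Taking the neighbouring segments as reconstructed: Mobelic t could go back to *t or *d; Vuraken z could go back to *d or *z — the one source consistent with every daughter is *d.
This points to *mezadib. Verify forward in each daughter:
Mobelic: start from *mezadib.
  rule 1 (unconditioned shift): mezadib → mezatib
  rule 2 (final devoicing): mezatib → mezatip
  rule 3: no change — mezatip
  ⇒ Mobelic mezatip
Vuraken: start from *mezadib.
  rule 1: no change — mezadib
  rule 2 (intervocalic lenition): mezadib → mezazib
  rule 3 (vowel merger): mezazib → mezozib
  ⇒ Vuraken mezozib
Only *mezadib yields all of Mobelic mezatip, Vuraken mezozib.

*mezadib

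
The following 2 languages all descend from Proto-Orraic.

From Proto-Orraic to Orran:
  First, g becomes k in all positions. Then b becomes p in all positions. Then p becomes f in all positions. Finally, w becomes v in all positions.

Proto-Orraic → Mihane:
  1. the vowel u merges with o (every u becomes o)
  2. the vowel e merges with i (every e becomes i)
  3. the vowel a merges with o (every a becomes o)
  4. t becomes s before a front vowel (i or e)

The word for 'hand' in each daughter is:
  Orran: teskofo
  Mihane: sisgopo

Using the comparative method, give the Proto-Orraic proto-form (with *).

Position 4: Orran has k, Mihane has g. Mihane preserves g here (none of its changes turn any other segment into g), so the proto-segment is *g.
Position 6: Orran has f, Mihane has p. Mihane preserves p here (none of its changes turn any other segment into p), so the proto-segment is *p.
Continuing position by position gives *tesgopo; check it forward:
Orran: start from *tesgopo.
  rule 1 (unconditioned shift): tesgopo → teskopo
  rule 2: no change — teskopo
  rule 3 (unconditioned shift): teskopo → teskofo
  rule 4: no change — teskofo
  ⇒ Orran teskofo
Mihane: start from *tesgopo.
  rule 1: no change — tesgopo
  rule 2 (vowel merger): tesgopo → tisgopo
  rule 3: no change — tisgopo
  rule 4 (palatalisation): tisgopo → sisgopo
  ⇒ Mihane sisgopo
*tesgopo is the unique common source.

*tesgopo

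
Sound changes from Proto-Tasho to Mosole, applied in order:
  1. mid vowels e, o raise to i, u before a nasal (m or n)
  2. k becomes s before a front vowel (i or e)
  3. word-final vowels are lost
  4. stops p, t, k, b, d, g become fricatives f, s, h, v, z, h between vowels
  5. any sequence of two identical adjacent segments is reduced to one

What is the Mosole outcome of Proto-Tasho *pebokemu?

pevosim

Mosole: *pebokemu > pebokimu > pebosimu > pebosim > pevosim  (by pre-nasal raising, palatalisation, apocope, intervocalic lenition)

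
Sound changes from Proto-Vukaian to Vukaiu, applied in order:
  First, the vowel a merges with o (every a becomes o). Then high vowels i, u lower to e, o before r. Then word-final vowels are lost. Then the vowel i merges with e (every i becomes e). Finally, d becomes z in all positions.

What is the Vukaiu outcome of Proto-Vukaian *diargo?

zeorg

Vukaiu: start from *diargo.
  rule 1 (vowel merger): diargo → diorgo
  rule 2: no change — diorgo
  rule 3 (apocope): diorgo → diorg
  rule 4 (vowel merger): diorg → deorg
  rule 5 (unconditioned shift): deorg → zeorg
  ⇒ Vukaiu zeorg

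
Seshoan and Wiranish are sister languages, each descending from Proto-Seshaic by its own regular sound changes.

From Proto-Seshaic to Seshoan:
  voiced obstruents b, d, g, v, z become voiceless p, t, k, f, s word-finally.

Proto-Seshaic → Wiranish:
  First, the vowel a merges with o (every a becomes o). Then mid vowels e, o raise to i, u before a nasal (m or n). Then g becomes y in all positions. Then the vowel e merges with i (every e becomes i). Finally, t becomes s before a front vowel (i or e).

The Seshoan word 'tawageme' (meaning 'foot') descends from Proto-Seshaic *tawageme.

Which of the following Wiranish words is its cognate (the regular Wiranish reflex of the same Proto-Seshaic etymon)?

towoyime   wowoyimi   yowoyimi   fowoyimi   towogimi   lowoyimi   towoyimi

Wiranish: *tawageme > towogeme > towogime > towoyime > towoyimi  (by vowel merger, pre-nasal raising, unconditioned shift, vowel merger)
Only 'towoyimi' matches the regular Wiranish development of *tawageme.

towoyimi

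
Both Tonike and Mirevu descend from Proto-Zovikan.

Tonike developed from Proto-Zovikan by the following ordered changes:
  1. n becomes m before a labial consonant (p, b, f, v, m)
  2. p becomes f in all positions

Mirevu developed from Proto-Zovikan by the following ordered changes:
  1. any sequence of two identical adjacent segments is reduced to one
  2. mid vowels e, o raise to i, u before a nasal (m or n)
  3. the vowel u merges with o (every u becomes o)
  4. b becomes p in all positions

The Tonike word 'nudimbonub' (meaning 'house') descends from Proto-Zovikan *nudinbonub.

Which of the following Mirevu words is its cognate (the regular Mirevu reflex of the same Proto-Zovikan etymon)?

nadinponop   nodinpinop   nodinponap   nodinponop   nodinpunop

nodinponop

Mirevu: *nudinbonub > nudinbunub > nodinbonob > nodinponop  (by pre-nasal raising, vowel merger, unconditioned shift)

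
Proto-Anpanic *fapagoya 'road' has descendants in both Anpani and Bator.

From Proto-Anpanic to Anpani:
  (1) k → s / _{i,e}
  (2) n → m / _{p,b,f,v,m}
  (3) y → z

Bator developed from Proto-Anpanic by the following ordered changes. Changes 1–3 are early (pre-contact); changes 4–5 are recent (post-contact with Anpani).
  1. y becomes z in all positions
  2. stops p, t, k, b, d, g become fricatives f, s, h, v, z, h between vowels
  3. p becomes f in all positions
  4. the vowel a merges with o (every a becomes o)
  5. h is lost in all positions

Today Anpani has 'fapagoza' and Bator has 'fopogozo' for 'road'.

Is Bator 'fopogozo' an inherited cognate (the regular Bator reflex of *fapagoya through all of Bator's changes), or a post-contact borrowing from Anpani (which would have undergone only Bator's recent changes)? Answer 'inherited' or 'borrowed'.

borrowed

If inherited, *fapagoya would pass through all of Bator's changes:
Bator: *fapagoya > fapagoza > fafahoza > fofohozo > fofoozo  (by unconditioned shift, intervocalic lenition, vowel merger, h-loss)
If borrowed from Anpani 'fapagoza' after the early changes, it would undergo only the recent ones:
  rule 4 (vowel merger): fapagoza → fopogozo
  rule 5 (h-loss): no change (fopogozo)
  ⇒ as a loan: fopogozo
Bator 'fopogozo' matches the loan outcome 'fopogozo', not the inherited 'fofoozo' — it skipped the early Bator changes, so it was borrowed from Anpani.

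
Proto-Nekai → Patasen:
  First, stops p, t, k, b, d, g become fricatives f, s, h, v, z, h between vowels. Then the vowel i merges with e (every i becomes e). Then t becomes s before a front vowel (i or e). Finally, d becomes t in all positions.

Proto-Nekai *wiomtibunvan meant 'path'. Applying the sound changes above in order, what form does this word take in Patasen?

weomsevunvan

Patasen: start from *wiomtibunvan.
  rule 1 (intervocalic lenition): wiomtibunvan → wiomtivunvan
  rule 2 (vowel merger): wiomtivunvan → weomtevunvan
  rule 3 (palatalisation): weomtevunvan → weomsevunvan
  rule 4: no change — weomsevunvan
  ⇒ Patasen weomsevunvan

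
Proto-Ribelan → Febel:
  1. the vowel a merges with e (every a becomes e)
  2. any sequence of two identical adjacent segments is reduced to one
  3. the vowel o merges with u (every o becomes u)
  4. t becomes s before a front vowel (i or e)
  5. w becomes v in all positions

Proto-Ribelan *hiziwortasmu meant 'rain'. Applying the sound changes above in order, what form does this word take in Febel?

Febel: start from *hiziwortasmu.
  rule 1 (vowel merger): hiziwortasmu → hiziwortesmu
  rule 2: no change — hiziwortesmu
  rule 3 (vowel merger): hiziwortesmu → hiziwurtesmu
  rule 4 (palatalisation): hiziwurtesmu → hiziwursesmu
  rule 5 (unconditioned shift): hiziwursesmu → hizivursesmu
  ⇒ Febel hizivursesmu

hizivursesmu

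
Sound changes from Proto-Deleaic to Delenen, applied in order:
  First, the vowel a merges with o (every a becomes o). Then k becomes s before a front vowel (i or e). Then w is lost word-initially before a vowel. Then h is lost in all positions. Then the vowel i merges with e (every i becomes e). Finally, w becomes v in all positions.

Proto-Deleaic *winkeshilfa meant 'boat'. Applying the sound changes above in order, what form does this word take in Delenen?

enseselfo

Delenen: *winkeshilfa > winkeshilfo > winseshilfo > inseshilfo > insesilfo > enseselfo  (by vowel merger, palatalisation, glide loss, h-loss, vowel merger)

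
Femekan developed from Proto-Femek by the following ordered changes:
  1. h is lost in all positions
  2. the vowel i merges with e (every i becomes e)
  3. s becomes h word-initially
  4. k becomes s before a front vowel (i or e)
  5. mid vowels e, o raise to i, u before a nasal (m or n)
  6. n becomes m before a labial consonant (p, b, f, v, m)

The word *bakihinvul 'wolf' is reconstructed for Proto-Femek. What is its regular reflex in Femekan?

Femekan: *bakihinvul > bakiinvul > bakeenvul > baseenvul > baseinvul > baseimvul  (by h-loss, vowel merger, palatalisation, pre-nasal raising, nasal place assimilation)

baseimvul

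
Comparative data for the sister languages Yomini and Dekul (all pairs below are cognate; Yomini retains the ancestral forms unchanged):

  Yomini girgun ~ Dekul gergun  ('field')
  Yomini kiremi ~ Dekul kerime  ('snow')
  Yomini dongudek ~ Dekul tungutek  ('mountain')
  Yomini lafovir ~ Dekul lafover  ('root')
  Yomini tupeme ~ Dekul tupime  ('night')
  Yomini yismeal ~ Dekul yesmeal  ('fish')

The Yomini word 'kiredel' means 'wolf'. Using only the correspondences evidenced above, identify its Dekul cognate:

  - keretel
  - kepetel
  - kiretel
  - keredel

girgun ~ gergun, kiremi ~ kerime — Yomini i corresponds to Dekul e after a consonant, before r.
dongudek ~ tungutek — Yomini d corresponds to Dekul t between vowels (before a front vowel).
Applying these to Yomini 'kiredel':
  kiredel → keredel   (i→e after a consonant, before r)
  keredel → keretel   (d→t between vowels (before a front vowel))
So the Dekul cognate is 'keretel'.

keretel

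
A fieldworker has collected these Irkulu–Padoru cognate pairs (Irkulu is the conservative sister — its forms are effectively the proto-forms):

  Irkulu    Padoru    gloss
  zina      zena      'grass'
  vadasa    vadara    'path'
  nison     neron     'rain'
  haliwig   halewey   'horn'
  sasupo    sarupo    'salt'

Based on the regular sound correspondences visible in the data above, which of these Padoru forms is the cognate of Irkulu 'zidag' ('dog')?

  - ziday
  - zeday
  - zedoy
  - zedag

nison ~ neron, haliwig ~ halewey — Irkulu i corresponds to Padoru e after a consonant, before a consonant other than r, m, n, p, b, f, v.
haliwig ~ halewey — Irkulu g corresponds to Padoru y word-finally.
Applying these to Irkulu 'zidag':
  zidag → zedag   (i→e after a consonant, before a consonant other than r, m, n, p, b, f, v)
  zedag → zeday   (g→y word-finally)
So the Padoru cognate is 'zeday'.

zeday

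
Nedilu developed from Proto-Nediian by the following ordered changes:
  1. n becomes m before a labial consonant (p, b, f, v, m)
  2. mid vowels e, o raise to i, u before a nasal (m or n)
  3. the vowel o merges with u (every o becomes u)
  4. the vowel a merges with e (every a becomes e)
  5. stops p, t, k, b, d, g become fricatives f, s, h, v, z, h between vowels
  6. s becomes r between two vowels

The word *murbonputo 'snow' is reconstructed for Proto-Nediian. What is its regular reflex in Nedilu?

murbumpuru

Nedilu: *murbonputo > murbomputo > murbumputo > murbumputu > murbumpusu > murbumpuru  (by nasal place assimilation, pre-nasal raising, vowel merger, intervocalic lenition, rhotacism)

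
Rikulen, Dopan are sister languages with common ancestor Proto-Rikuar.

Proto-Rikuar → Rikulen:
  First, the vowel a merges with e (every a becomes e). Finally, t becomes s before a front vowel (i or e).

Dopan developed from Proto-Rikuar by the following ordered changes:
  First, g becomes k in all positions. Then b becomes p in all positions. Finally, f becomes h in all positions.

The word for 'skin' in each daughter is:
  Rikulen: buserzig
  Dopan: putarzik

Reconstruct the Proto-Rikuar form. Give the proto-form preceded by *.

Position 1: Rikulen has b, Dopan has p. Rikulen preserves b here (none of its changes turn any other segment into b), so the proto-segment is *b.
Position 8: Rikulen has g, Dopan has k. Rikulen preserves g here (none of its changes turn any other segment into g), so the proto-segment is *g.
Position 3: Rikulen has s, Dopan has t. Dopan preserves t here (none of its changes turn any other segment into t), so the proto-segment is *t.
Continuing position by position gives *butarzig; check it forward:
Rikulen: start from *butarzig.
  rule 1 (vowel merger): butarzig → buterzig
  rule 2 (palatalisation): buterzig → buserzig
  ⇒ Rikulen buserzig
Dopan: *butarzig
  butarzig → butarzik   [unconditioned shift]
  butarzik → putarzik   [unconditioned shift]
  putarzik (rule 3 does not apply)
  giving Dopan putarzik.
Only *butarzig yields all of Rikulen buserzig, Dopan putarzik.

*butarzig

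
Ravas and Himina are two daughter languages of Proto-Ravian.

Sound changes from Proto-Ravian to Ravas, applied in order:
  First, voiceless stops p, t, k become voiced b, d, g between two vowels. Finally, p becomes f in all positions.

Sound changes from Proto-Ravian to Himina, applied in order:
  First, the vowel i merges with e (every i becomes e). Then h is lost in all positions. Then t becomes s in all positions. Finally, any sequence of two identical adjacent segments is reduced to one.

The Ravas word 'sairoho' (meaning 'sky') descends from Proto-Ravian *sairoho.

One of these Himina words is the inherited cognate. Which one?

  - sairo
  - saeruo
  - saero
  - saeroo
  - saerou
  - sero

saero

Himina: start from *sairoho.
  rule 1 (vowel merger): sairoho → saeroho
  rule 2 (h-loss): saeroho → saeroo
  rule 3: no change — saeroo
  rule 4 (degemination): saeroo → saero
  ⇒ Himina saero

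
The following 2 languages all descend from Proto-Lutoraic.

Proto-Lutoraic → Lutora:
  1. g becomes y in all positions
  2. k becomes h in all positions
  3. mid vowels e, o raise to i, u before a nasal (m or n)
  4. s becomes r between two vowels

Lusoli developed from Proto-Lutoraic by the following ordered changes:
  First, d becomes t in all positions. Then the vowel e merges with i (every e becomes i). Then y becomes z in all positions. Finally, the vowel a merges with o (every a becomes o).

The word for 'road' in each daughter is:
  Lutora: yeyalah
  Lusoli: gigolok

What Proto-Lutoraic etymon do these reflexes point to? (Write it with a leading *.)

*gegalak

Position 3: Lutora has y, Lusoli has g. Lusoli preserves g here (none of its changes turn any other segment into g), so the proto-segment is *g.
Position 6: Lutora has a, Lusoli has o. Lutora preserves a here (none of its changes turn any other segment into a), so the proto-segment is *a.
Position 2: Lutora has e, Lusoli has i. Lutora preserves e here (none of its changes turn any other segment into e), so the proto-segment is *e.
This points to *gegalak. Verify forward in each daughter:
Lutora: *gegalak > yeyalak > yeyalah  (by unconditioned shift, unconditioned shift)
Lusoli: *gegalak
  gegalak (rule 1 does not apply)
  gegalak → gigalak   [vowel merger]
  gigalak (rule 3 does not apply)
  gigalak → gigolok   [vowel merger]
  giving Lusoli gigolok.
Only *gegalak yields all of Lutora yeyalah, Lusoli gigolok.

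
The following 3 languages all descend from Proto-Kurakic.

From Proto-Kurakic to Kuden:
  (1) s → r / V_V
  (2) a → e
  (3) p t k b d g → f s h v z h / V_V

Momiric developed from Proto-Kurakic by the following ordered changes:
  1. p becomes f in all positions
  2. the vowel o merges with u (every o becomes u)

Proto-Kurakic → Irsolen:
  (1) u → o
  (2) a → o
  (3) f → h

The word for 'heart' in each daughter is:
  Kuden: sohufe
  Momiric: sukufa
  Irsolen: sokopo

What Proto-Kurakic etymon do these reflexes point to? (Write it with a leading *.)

Position 2: Kuden has o, Momiric has u, Irsolen has o. Kuden preserves o here (none of its changes turn any other segment into o), so the proto-segment is *o.
Position 3: Kuden has h, Momiric has k, Irsolen has k. Momiric preserves k here (none of its changes turn any other segment into k), so the proto-segment is *k.
Position 5: Kuden has f, Momiric has f, Irsolen has p. Irsolen preserves p here (none of its changes turn any other segment into p), so the proto-segment is *p.
This points to *sokupa. Verify forward in each daughter:
Kuden: start from *sokupa.
  rule 1: no change — sokupa
  rule 2 (vowel merger): sokupa → sokupe
  rule 3 (intervocalic lenition): sokupe → sohufe
  ⇒ Kuden sohufe
Momiric: *sokupa > sokufa > sukufa  (by unconditioned shift, vowel merger)
Irsolen: start from *sokupa.
  rule 1 (vowel merger): sokupa → sokopa
  rule 2 (vowel merger): sokopa → sokopo
  rule 3: no change — sokopo
  ⇒ Irsolen sokopo
No other proto-form is consistent with every reflex, so the reconstruction is *sokupa.

*sokupa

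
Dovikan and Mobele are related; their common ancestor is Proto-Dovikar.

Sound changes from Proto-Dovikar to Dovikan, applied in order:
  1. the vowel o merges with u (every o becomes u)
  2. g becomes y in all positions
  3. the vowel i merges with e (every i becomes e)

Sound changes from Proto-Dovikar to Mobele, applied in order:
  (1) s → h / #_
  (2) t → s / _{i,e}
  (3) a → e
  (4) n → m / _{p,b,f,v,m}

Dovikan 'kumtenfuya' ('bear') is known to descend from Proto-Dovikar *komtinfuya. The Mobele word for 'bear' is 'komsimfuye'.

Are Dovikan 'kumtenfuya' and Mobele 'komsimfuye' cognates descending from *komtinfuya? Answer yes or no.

Derive the expected Mobele reflex of *komtinfuya:
Mobele: start from *komtinfuya.
  rule 1: no change — komtinfuya
  rule 2 (palatalisation): komtinfuya → komsinfuya
  rule 3 (vowel merger): komsinfuya → komsinfuye
  rule 4 (nasal place assimilation): komsinfuye → komsimfuye
  ⇒ Mobele komsimfuye
Mobele 'komsimfuye' matches the regular reflex exactly, so the pair is cognate.

yes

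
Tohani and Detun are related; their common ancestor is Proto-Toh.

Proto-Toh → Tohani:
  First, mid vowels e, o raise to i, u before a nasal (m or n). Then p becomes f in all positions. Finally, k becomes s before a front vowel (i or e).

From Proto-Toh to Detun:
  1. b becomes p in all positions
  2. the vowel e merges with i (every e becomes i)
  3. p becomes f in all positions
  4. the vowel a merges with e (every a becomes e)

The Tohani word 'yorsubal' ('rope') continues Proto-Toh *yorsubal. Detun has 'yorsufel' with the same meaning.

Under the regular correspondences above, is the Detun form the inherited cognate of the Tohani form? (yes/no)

yes

Derive the expected Detun reflex of *yorsubal:
Detun: *yorsubal
  yorsubal → yorsupal   [unconditioned shift]
  yorsupal (rule 2 does not apply)
  yorsupal → yorsufal   [unconditioned shift]
  yorsufal → yorsufel   [vowel merger]
  giving Detun yorsufel.
Detun 'yorsufel' matches the regular reflex exactly, so the pair is cognate.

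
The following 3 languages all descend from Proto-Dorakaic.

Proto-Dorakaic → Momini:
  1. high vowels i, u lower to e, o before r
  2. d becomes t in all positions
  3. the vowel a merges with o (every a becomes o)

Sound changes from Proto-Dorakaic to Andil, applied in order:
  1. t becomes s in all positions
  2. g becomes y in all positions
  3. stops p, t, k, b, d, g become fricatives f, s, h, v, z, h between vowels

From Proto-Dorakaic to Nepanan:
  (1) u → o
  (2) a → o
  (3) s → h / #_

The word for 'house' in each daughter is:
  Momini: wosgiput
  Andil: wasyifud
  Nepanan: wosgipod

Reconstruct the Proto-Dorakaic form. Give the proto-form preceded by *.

Position 8: Momini has t, Andil has d, Nepanan has d. Andil preserves d here (none of its changes turn any other segment into d), so the proto-segment is *d.
Position 7: Momini has u, Andil has u, Nepanan has o. Momini preserves u here (none of its changes turn any other segment into u), so the proto-segment is *u.
This points to *wasgipud. Verify forward in each daughter:
Momini: *wasgipud
  wasgipud (rule 1 does not apply)
  wasgipud → wasgiput   [unconditioned shift]
  wasgiput → wosgiput   [vowel merger]
  giving Momini wosgiput.
Andil: start from *wasgipud.
  rule 1: no change — wasgipud
  rule 2 (unconditioned shift): wasgipud → wasyipud
  rule 3 (intervocalic lenition): wasyipud → wasyifud
  ⇒ Andil wasyifud
Nepanan: *wasgipud
  wasgipud → wasgipod   [vowel merger]
  wasgipod → wosgipod   [vowel merger]
  wosgipod (rule 3 does not apply)
  giving Nepanan wosgipod.
No other proto-form is consistent with every reflex, so the reconstruction is *wasgipud.

*wasgipud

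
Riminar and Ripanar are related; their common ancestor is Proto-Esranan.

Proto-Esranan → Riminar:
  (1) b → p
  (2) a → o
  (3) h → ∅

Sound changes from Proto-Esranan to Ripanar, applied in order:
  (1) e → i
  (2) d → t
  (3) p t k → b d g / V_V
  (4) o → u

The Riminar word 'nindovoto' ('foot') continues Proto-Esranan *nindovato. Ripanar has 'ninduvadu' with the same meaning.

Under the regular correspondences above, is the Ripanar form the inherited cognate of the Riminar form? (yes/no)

Derive the expected Ripanar reflex of *nindovato:
Ripanar: start from *nindovato.
  rule 1: no change — nindovato
  rule 2 (unconditioned shift): nindovato → nintovato
  rule 3 (intervocalic voicing): nintovato → nintovado
  rule 4 (vowel merger): nintovado → nintuvadu
  ⇒ Ripanar nintuvadu
The regular Ripanar reflex would be 'nintuvadu', but the attested form is 'ninduvadu'. The correspondence is irregular, so they are not cognates (the Ripanar form has a different source).

no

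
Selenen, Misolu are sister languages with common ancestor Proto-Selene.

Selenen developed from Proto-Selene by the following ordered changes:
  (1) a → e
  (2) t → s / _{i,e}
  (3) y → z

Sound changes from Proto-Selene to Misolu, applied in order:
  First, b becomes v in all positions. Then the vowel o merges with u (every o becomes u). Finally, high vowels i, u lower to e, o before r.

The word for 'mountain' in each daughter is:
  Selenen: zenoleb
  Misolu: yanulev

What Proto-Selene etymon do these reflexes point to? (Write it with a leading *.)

*yanoleb

Position 7: Selenen has b, Misolu has v. Selenen preserves b here (none of its changes turn any other segment into b), so the proto-segment is *b.
Position 2: Selenen has e, Misolu has a. Misolu preserves a here (none of its changes turn any other segment into a), so the proto-segment is *a.
Position 4: Selenen has o, Misolu has u. Selenen preserves o here (none of its changes turn any other segment into o), so the proto-segment is *o.
This points to *yanoleb. Verify forward in each daughter:
Selenen: *yanoleb
  yanoleb → yenoleb   [vowel merger]
  yenoleb (rule 2 does not apply)
  yenoleb → zenoleb   [unconditioned shift]
  giving Selenen zenoleb.
Misolu: start from *yanoleb.
  rule 1 (unconditioned shift): yanoleb → yanolev
  rule 2 (vowel merger): yanolev → yanulev
  rule 3: no change — yanulev
  ⇒ Misolu yanulev
*yanoleb is the unique common source.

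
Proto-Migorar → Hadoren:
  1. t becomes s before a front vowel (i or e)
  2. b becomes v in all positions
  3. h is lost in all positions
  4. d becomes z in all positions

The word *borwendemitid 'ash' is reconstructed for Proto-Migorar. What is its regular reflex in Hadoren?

vorwenzemisiz

Hadoren: *borwendemitid
  borwendemitid → borwendemisid   [palatalisation]
  borwendemisid → vorwendemisid   [unconditioned shift]
  vorwendemisid (rule 3 does not apply)
  vorwendemisid → vorwenzemisiz   [unconditioned shift]
  giving Hadoren vorwenzemisiz.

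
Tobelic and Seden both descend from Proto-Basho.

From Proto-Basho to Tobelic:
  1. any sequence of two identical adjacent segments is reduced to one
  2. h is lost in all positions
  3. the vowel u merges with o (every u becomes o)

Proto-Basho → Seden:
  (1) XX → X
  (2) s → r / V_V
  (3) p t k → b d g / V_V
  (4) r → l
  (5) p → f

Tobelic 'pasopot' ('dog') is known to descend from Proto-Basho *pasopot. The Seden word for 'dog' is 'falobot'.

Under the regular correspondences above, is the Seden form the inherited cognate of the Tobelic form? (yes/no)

yes

Derive the expected Seden reflex of *pasopot:
Seden: start from *pasopot.
  rule 1: no change — pasopot
  rule 2 (rhotacism): pasopot → paropot
  rule 3 (intervocalic voicing): paropot → parobot
  rule 4 (unconditioned shift): parobot → palobot
  rule 5 (unconditioned shift): palobot → falobot
  ⇒ Seden falobot
Seden 'falobot' matches the regular reflex exactly, so the pair is cognate.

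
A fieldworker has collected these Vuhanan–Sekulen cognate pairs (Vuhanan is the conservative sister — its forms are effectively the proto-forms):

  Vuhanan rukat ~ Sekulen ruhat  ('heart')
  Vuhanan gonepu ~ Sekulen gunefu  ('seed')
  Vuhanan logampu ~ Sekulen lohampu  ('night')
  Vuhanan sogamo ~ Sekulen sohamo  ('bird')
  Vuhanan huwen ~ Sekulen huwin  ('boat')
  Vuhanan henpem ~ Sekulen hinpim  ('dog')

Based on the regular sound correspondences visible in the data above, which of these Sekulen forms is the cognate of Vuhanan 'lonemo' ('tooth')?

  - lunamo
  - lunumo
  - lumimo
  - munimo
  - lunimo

gonepu ~ gunefu — Vuhanan o corresponds to Sekulen u after a consonant, before a nasal.
henpem ~ hinpim — Vuhanan e corresponds to Sekulen i after a consonant, before a nasal.
Applying these to Vuhanan 'lonemo':
  lonemo → lunemo   (o→u after a consonant, before a nasal)
  lunemo → lunimo   (e→i after a consonant, before a nasal)
So the Sekulen cognate is 'lunimo'.

lunimo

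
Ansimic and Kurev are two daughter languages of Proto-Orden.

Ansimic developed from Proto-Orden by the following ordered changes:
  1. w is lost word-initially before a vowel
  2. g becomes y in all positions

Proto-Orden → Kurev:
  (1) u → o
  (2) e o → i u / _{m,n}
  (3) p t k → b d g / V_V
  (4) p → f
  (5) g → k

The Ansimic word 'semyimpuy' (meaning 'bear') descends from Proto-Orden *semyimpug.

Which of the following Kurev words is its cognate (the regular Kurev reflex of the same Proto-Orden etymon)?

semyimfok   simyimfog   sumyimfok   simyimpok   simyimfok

simyimfok

Kurev: start from *semyimpug.
  rule 1 (vowel merger): semyimpug → semyimpog
  rule 2 (pre-nasal raising): semyimpog → simyimpog
  rule 3: no change — simyimpog
  rule 4 (unconditioned shift): simyimpog → simyimfog
  rule 5 (unconditioned shift): simyimfog → simyimfok
  ⇒ Kurev simyimfok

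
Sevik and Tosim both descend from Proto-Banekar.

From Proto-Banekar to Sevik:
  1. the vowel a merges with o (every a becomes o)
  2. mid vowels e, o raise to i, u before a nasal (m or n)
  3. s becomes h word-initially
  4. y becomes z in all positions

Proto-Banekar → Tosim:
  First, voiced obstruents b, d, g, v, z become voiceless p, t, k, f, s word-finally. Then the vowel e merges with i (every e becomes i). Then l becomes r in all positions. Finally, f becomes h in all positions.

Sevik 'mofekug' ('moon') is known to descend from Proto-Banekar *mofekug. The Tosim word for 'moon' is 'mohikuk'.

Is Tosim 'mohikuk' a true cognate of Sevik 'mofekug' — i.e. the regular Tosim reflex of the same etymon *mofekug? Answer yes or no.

Derive the expected Tosim reflex of *mofekug:
Tosim: *mofekug > mofekuk > mofikuk > mohikuk  (by final devoicing, vowel merger, unconditioned shift)
Tosim 'mohikuk' matches the regular reflex exactly, so the pair is cognate.

yes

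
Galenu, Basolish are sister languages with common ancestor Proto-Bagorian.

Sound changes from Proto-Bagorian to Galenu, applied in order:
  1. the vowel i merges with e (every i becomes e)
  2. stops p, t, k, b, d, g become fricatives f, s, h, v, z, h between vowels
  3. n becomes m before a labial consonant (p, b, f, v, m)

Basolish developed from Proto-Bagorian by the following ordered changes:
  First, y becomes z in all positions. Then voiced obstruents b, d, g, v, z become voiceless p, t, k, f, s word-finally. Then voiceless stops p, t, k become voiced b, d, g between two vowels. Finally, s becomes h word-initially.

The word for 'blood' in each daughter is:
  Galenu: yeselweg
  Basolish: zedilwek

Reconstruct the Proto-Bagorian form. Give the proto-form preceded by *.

Position 8: Galenu has g, Basolish has k. Galenu preserves g here (none of its changes turn any other segment into g), so the proto-segment is *g.
Position 1: Galenu has y, Basolish has z. Galenu preserves y here (none of its changes turn any other segment into y), so the proto-segment is *y.
Position 4: Galenu has e, Basolish has i. Basolish preserves i here (none of its changes turn any other segment into i), so the proto-segment is *i.
This points to *yetilweg. Verify forward in each daughter:
Galenu: *yetilweg > yetelweg > yeselweg  (by vowel merger, intervocalic lenition)
Basolish: start from *yetilweg.
  rule 1 (unconditioned shift): yetilweg → zetilweg
  rule 2 (final devoicing): zetilweg → zetilwek
  rule 3 (intervocalic voicing): zetilwek → zedilwek
  rule 4: no change — zedilwek
  ⇒ Basolish zedilwek
*yetilweg is the unique common source.

*yetilweg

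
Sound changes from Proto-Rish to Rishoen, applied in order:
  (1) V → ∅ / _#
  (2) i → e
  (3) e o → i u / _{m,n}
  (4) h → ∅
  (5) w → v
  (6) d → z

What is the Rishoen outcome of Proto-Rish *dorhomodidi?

zorumozez

Rishoen: start from *dorhomodidi.
  rule 1 (apocope): dorhomodidi → dorhomodid
  rule 2 (vowel merger): dorhomodid → dorhomoded
  rule 3 (pre-nasal raising): dorhomoded → dorhumoded
  rule 4 (h-loss): dorhumoded → dorumoded
  rule 5: no change — dorumoded
  rule 6 (unconditioned shift): dorumoded → zorumozez
  ⇒ Rishoen zorumozez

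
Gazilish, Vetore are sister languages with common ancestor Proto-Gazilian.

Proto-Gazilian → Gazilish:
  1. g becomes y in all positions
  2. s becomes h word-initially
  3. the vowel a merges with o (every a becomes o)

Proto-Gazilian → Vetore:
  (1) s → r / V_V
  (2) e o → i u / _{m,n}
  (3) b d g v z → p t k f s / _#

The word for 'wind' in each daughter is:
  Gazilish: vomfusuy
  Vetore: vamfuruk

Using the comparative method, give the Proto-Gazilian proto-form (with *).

*vamfusug

Position 8: Gazilish has y, Vetore has k. Taking the neighbouring segments as reconstructed: Gazilish y could go back to *g or *y; Vetore k could go back to *k or *g — the one source consistent with every daughter is *g.
Position 2: Gazilish has o, Vetore has a. Vetore preserves a here (none of its changes turn any other segment into a), so the proto-segment is *a.
This points to *vamfusug. Verify forward in each daughter:
Gazilish: start from *vamfusug.
  rule 1 (unconditioned shift): vamfusug → vamfusuy
  rule 2: no change — vamfusuy
  rule 3 (vowel merger): vamfusuy → vomfusuy
  ⇒ Gazilish vomfusuy
Vetore: *vamfusug > vamfurug > vamfuruk  (by rhotacism, final devoicing)
*vamfusug is the unique common source.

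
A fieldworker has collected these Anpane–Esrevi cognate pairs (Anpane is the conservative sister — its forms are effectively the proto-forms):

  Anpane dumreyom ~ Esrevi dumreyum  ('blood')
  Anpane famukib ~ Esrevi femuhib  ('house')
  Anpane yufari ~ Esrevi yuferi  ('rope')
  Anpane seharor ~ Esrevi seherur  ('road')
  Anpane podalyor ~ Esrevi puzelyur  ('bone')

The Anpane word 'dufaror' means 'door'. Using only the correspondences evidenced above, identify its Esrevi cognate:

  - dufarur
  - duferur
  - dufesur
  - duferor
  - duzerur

yufari ~ yuferi, seharor ~ seherur — Anpane a corresponds to Esrevi e after a consonant, before r.
seharor ~ seherur, podalyor ~ puzelyur — Anpane o corresponds to Esrevi u after a consonant, before r.
Applying these to Anpane 'dufaror':
  dufaror → duferor   (a→e after a consonant, before r)
  duferor → duferur   (o→u after a consonant, before r)
So the Esrevi cognate is 'duferur'.

duferur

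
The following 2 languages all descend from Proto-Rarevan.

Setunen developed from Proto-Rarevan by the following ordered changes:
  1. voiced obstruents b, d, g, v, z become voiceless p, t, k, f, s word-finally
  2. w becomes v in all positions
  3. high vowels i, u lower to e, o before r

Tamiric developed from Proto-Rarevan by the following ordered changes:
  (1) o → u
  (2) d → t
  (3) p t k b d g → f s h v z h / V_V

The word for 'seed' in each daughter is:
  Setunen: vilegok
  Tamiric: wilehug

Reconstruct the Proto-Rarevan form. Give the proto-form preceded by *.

Position 6: Setunen has o, Tamiric has u. Taking the neighbouring segments as reconstructed: Setunen o can only go back to *o; Tamiric u could go back to *o or *u — the one source consistent with every daughter is *o.
Position 5: Setunen has g, Tamiric has h. Setunen preserves g here (none of its changes turn any other segment into g), so the proto-segment is *g.
Continuing position by position gives *wilegog; check it forward:
Setunen: *wilegog > wilegok > vilegok  (by final devoicing, unconditioned shift)
Tamiric: *wilegog
  wilegog → wilegug   [vowel merger]
  wilegug (rule 2 does not apply)
  wilegug → wilehug   [intervocalic lenition]
  giving Tamiric wilehug.
No other proto-form is consistent with every reflex, so the reconstruction is *wilegog.

*wilegog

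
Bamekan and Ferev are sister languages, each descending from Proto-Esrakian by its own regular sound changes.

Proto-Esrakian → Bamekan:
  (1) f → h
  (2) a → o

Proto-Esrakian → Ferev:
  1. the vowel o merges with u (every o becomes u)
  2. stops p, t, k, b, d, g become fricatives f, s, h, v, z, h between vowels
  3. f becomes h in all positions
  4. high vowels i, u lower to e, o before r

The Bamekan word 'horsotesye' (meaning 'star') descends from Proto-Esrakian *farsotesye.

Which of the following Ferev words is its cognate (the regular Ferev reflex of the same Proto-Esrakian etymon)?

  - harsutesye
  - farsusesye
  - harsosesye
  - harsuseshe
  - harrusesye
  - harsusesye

harsusesye

Ferev: *farsotesye > farsutesye > farsusesye > harsusesye  (by vowel merger, intervocalic lenition, unconditioned shift)
Only 'harsusesye' matches the regular Ferev development of *farsotesye.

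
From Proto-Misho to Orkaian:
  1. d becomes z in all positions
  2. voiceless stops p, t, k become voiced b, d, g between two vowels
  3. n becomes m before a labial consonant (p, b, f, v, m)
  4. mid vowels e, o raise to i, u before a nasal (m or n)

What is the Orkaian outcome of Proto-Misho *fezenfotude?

fezimfoduze

Orkaian: *fezenfotude
  fezenfotude → fezenfotuze   [unconditioned shift]
  fezenfotuze → fezenfoduze   [intervocalic voicing]
  fezenfoduze → fezemfoduze   [nasal place assimilation]
  fezemfoduze → fezimfoduze   [pre-nasal raising]
  giving Orkaian fezimfoduze.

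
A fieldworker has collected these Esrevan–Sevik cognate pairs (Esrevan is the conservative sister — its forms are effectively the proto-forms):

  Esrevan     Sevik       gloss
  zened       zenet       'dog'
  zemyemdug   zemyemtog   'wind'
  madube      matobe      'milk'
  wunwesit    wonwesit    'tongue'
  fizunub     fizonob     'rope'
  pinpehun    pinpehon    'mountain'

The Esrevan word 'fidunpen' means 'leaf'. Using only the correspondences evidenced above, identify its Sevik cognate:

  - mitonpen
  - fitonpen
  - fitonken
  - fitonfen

madube ~ matobe — Esrevan d corresponds to Sevik t between vowels (before a back vowel).
wunwesit ~ wonwesit, fizunub ~ fizonob — Esrevan u corresponds to Sevik o after a consonant, before a nasal.
Applying these to Esrevan 'fidunpen':
  fidunpen → fitunpen   (d→t between vowels (before a back vowel))
  fitunpen → fitonpen   (u→o after a consonant, before a nasal)
So the Sevik cognate is 'fitonpen'.

fitonpen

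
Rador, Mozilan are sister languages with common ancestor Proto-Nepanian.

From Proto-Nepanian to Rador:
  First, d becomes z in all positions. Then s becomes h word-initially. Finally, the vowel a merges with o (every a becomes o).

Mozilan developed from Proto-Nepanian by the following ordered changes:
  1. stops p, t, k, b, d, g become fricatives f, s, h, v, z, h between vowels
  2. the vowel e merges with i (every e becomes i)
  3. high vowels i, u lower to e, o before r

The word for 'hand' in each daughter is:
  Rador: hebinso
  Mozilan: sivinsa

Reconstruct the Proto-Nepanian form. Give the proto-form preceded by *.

*sebinsa

Position 3: Rador has b, Mozilan has v. Rador preserves b here (none of its changes turn any other segment into b), so the proto-segment is *b.
Position 2: Rador has e, Mozilan has i. Rador preserves e here (none of its changes turn any other segment into e), so the proto-segment is *e.
This points to *sebinsa. Verify forward in each daughter:
Rador: *sebinsa > hebinsa > hebinso  (by debuccalisation, vowel merger)
Mozilan: start from *sebinsa.
  rule 1 (intervocalic lenition): sebinsa → sevinsa
  rule 2 (vowel merger): sevinsa → sivinsa
  rule 3: no change — sivinsa
  ⇒ Mozilan sivinsa
No other proto-form is consistent with every reflex, so the reconstruction is *sebinsa.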